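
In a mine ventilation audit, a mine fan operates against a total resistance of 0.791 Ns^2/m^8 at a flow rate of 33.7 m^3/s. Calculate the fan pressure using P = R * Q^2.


Compute Q^2:
Q^2 = 33.7^2 = 1135.69
Compute pressure:
P = R * Q^2 = 0.791 * 1135.69
= 898.3308 Pa

898.3308 Pa


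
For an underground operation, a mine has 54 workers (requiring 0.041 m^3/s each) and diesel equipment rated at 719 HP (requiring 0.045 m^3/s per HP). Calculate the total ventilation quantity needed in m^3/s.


Airflow for workers:
Q_people = 54 * 0.041 = 2.214 m^3/s
Airflow for diesel equipment:
Q_diesel = 719 * 0.045 = 32.355 m^3/s
Total ventilation:
Q_total = 2.214 + 32.355
= 34.569 m^3/s

34.569 m^3/s


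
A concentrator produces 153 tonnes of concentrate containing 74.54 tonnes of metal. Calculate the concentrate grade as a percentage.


Grade = (metal in concentrate / concentrate mass) * 100
= (74.54 / 153) * 100
= 0.4871895425 * 100
= 48.719%

48.719%


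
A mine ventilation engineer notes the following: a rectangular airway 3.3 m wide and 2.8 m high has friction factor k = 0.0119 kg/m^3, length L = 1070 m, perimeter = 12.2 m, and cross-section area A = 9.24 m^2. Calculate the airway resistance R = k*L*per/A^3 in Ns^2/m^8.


Compute the numerator:
k * L * per = 0.0119 * 1070 * 12.2
= 155.3426
Compute the denominator:
A^3 = 9.24^3 = 788.889024
Resistance:
R = 155.3426 / 788.889024
= 0.1969 Ns^2/m^8

0.1969 Ns^2/m^8


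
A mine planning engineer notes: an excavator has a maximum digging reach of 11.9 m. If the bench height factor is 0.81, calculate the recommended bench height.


9.639 m

Bench height = reach * factor
= 11.9 * 0.81
= 9.639 m


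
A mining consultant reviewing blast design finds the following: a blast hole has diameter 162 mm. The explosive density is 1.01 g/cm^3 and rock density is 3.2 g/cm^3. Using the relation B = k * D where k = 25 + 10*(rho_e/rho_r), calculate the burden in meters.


First, compute k:
rho_e / rho_r = 1.01 / 3.2 = 0.315625
k = 25 + 10 * 0.315625 = 28.15625
Then, compute burden:
B = k * D / 1000 = 28.15625 * 162 / 1000
= 4561.3125 / 1000
= 4.5613 m

4.5613 m


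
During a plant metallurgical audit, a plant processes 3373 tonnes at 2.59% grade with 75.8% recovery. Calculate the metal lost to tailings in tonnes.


Total metal in feed:
= 3373 * 2.59 / 100 = 87.3607 tonnes
Metal recovered:
= 87.3607 * 75.8 / 100 = 66.2194106 tonnes
Metal lost to tailings:
= 87.3607 - 66.2194106
= 21.1413 tonnes

21.1413 tonnes


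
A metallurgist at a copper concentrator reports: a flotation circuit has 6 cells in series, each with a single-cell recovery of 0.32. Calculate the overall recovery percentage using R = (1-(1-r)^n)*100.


Complement of single-cell recovery:
1 - r = 1 - 0.32 = 0.68
Raise to power n:
(1 - r)^6 = 0.68^6 = 0.09886748262
Overall recovery:
R = (1 - 0.09886748262) * 100
= 90.1133%

90.1133%


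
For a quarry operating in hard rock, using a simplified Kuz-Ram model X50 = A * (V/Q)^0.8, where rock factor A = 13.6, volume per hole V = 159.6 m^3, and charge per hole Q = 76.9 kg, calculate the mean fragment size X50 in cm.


Compute V/Q:
V/Q = 159.6 / 76.9 = 2.075422627
Raise to the power 0.8:
(V/Q)^0.8 = 2.075422627^0.8 = 1.793433335
Multiply by A:
X50 = 13.6 * 1.793433335
= 24.3907 cm

24.3907 cm


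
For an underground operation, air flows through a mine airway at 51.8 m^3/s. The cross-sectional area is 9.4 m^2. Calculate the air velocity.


Velocity = flow rate / cross-sectional area
= 51.8 / 9.4
= 5.5106 m/s

5.5106 m/s


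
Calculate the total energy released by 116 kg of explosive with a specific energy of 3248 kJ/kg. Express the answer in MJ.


Energy = mass * specific_energy / 1000
= 116 * 3248 / 1000
= 376768 / 1000
= 376.768 MJ

376.768 MJ


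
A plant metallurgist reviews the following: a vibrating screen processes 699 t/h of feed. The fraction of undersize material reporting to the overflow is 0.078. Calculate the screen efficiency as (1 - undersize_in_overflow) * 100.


Screen efficiency = (1 - fraction of undersize in overflow) * 100
= (1 - 0.078) * 100
= 0.922 * 100
= 92.2%

92.2%


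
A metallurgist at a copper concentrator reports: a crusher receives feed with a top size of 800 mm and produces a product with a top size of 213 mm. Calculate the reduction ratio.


Reduction ratio = feed size / product size
= 800 / 213
= 3.7559

3.7559


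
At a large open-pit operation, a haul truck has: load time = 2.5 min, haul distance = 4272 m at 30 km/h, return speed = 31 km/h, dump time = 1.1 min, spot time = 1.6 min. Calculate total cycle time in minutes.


Convert haul speed to m/min: 30 * 1000/60 = 500 m/min
Haul time = 4272 / 500 = 8.544 min
Convert return speed to m/min: 31 * 1000/60 = 516.6666667 m/min
Return time = 4272 / 516.6666667 = 8.268387097 min
Total cycle time:
= 2.5 + 8.544 + 1.1 + 8.268387097 + 1.6
= 22.0124 min

22.0124 min


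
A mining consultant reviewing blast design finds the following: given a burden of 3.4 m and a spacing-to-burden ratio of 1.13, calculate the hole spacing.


Spacing = burden * ratio
= 3.4 * 1.13
= 3.842 m

3.842 m


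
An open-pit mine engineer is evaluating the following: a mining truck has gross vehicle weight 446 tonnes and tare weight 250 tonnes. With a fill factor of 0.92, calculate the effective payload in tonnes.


180.32 tonnes

Maximum payload = gross - tare
= 446 - 250 = 196 tonnes
Effective payload = max payload * fill factor
= 196 * 0.92
= 180.32 tonnes


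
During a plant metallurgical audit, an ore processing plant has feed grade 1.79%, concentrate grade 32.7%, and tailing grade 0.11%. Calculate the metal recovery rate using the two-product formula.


94.1715%

Using the two-product formula:
R = 100 * c * (f - t) / (f * (c - t))
Numerator = 100 * 32.7 * (1.79 - 0.11)
= 100 * 32.7 * 1.68
= 5493.6
Denominator = 1.79 * (32.7 - 0.11)
= 1.79 * 32.59
= 58.3361
R = 5493.6 / 58.3361
= 94.1715%


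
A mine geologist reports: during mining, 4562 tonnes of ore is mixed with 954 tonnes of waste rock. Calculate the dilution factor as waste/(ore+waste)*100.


17.2951%

Total material = ore + waste
= 4562 + 954 = 5516 tonnes
Dilution = waste / total * 100
= 954 / 5516 * 100
= 0.1729514141 * 100
= 17.2951%


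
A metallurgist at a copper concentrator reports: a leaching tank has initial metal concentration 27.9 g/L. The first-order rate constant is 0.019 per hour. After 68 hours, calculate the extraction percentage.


72.5279%

Compute the exponent:
-k * t = -0.019 * 68 = -1.292
Remaining concentration:
C = 27.9 * exp(-1.292)
= 27.9 * 0.2747207917
= 7.664710088 g/L
Extracted = 27.9 - 7.664710088 = 20.23528991 g/L
Extraction % = 20.23528991 / 27.9 * 100
= 72.5279%


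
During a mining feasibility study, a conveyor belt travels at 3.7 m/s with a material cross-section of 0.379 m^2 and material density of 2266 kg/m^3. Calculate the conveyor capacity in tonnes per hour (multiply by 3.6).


11439.4025 t/h

Volumetric flow = speed * area
= 3.7 * 0.379 = 1.4023 m^3/s
Mass flow = volumetric * density
= 1.4023 * 2266 = 3177.6118 kg/s
Convert to t/h: multiply by 3.6
Capacity = 3177.6118 * 3.6
= 11439.4025 t/h


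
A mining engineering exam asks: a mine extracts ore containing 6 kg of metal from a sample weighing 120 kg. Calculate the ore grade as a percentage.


Ore grade = (metal mass / ore mass) * 100
= (6 / 120) * 100
= 0.05 * 100
= 5.0%

5.0%


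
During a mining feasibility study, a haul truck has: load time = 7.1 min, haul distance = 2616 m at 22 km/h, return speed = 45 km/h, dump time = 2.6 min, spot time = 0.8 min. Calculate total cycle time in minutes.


Convert haul speed to m/min: 22 * 1000/60 = 366.6666667 m/min
Haul time = 2616 / 366.6666667 = 7.134545455 min
Convert return speed to m/min: 45 * 1000/60 = 750 m/min
Return time = 2616 / 750 = 3.488 min
Total cycle time:
= 7.1 + 7.134545455 + 2.6 + 3.488 + 0.8
= 21.1225 min

21.1225 min


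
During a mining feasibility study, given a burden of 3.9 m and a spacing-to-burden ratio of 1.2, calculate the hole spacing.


4.68 m

Spacing = burden * ratio
= 3.9 * 1.2
= 4.68 m


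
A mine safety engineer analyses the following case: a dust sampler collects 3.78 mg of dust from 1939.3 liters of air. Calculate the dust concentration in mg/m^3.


Convert liters to m^3: 1 m^3 = 1000 L
Concentration = mass / volume * 1000
= 3.78 / 1939.3 * 1000
= 0.001949156912 * 1000
= 1.9492 mg/m^3

1.9492 mg/m^3


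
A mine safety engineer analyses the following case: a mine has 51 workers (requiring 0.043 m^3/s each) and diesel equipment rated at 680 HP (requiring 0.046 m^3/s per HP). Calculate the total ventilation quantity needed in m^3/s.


33.473 m^3/s

Airflow for workers:
Q_people = 51 * 0.043 = 2.193 m^3/s
Airflow for diesel equipment:
Q_diesel = 680 * 0.046 = 31.28 m^3/s
Total ventilation:
Q_total = 2.193 + 31.28
= 33.473 m^3/s


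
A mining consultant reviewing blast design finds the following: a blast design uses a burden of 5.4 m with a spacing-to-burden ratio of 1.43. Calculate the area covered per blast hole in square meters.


First, find the spacing:
Spacing = burden * ratio = 5.4 * 1.43
= 7.722 m
Then, calculate the area:
Area = burden * spacing = 5.4 * 7.722
= 41.6988 m^2

41.6988 m^2


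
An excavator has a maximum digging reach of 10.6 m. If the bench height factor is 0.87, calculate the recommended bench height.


Bench height = reach * factor
= 10.6 * 0.87
= 9.222 m

9.222 m


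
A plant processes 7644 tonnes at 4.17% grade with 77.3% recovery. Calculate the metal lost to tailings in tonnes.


Total metal in feed:
= 7644 * 4.17 / 100 = 318.7548 tonnes
Metal recovered:
= 318.7548 * 77.3 / 100 = 246.3974604 tonnes
Metal lost to tailings:
= 318.7548 - 246.3974604
= 72.3573 tonnes

72.3573 tonnes


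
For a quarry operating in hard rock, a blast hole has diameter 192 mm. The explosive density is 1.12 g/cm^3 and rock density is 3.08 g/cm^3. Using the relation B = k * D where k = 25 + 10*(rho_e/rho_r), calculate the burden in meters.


5.4982 m

First, compute k:
rho_e / rho_r = 1.12 / 3.08 = 0.3636363636
k = 25 + 10 * 0.3636363636 = 28.63636364
Then, compute burden:
B = k * D / 1000 = 28.63636364 * 192 / 1000
= 5498.181818 / 1000
= 5.4982 m


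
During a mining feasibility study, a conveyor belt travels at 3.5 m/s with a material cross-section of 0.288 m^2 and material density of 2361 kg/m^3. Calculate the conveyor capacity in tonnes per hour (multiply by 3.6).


8567.5968 t/h

Volumetric flow = speed * area
= 3.5 * 0.288 = 1.008 m^3/s
Mass flow = volumetric * density
= 1.008 * 2361 = 2379.888 kg/s
Convert to t/h: multiply by 3.6
Capacity = 2379.888 * 3.6
= 8567.5968 t/h


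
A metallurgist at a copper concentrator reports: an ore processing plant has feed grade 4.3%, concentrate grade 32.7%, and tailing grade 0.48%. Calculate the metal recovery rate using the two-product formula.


90.1607%

Using the two-product formula:
R = 100 * c * (f - t) / (f * (c - t))
Numerator = 100 * 32.7 * (4.3 - 0.48)
= 100 * 32.7 * 3.82
= 12491.4
Denominator = 4.3 * (32.7 - 0.48)
= 4.3 * 32.22
= 138.546
R = 12491.4 / 138.546
= 90.1607%


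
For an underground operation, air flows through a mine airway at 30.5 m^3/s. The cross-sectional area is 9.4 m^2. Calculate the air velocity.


3.2447 m/s

Velocity = flow rate / cross-sectional area
= 30.5 / 9.4
= 3.2447 m/s


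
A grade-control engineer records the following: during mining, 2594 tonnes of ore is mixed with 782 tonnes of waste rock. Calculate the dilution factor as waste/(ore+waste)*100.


23.1635%

Total material = ore + waste
= 2594 + 782 = 3376 tonnes
Dilution = waste / total * 100
= 782 / 3376 * 100
= 0.2316350711 * 100
= 23.1635%


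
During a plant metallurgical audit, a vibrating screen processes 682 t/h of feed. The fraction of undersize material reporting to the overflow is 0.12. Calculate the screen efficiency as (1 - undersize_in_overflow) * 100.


Screen efficiency = (1 - fraction of undersize in overflow) * 100
= (1 - 0.12) * 100
= 0.88 * 100
= 88.0%

88.0%


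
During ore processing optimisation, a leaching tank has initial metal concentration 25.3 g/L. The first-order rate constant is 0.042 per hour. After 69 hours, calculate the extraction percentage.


Compute the exponent:
-k * t = -0.042 * 69 = -2.898
Remaining concentration:
C = 25.3 * exp(-2.898)
= 25.3 * 0.05513337662
= 1.394874428 g/L
Extracted = 25.3 - 1.394874428 = 23.90512557 g/L
Extraction % = 23.90512557 / 25.3 * 100
= 94.4867%

94.4867%


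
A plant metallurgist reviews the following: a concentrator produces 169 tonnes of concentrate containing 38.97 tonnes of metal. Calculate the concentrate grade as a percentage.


Grade = (metal in concentrate / concentrate mass) * 100
= (38.97 / 169) * 100
= 0.230591716 * 100
= 23.0592%

23.0592%


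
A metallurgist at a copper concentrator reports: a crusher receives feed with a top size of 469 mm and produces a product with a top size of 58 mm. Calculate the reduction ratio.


Reduction ratio = feed size / product size
= 469 / 58
= 8.0862

8.0862


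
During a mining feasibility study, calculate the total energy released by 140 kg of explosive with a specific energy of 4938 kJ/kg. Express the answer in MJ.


691.32 MJ

Energy = mass * specific_energy / 1000
= 140 * 4938 / 1000
= 691320 / 1000
= 691.32 MJ


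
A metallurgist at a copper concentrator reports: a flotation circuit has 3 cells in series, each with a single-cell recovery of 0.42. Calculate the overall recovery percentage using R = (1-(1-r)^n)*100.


80.4888%

Complement of single-cell recovery:
1 - r = 1 - 0.42 = 0.58
Raise to power n:
(1 - r)^3 = 0.58^3 = 0.195112
Overall recovery:
R = (1 - 0.195112) * 100
= 80.4888%


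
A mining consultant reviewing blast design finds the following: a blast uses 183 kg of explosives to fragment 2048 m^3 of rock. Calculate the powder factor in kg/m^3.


Powder factor = explosive mass / rock volume
= 183 / 2048
= 0.0894 kg/m^3

0.0894 kg/m^3


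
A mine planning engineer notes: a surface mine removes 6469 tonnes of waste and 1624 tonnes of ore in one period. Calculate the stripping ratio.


Stripping ratio = waste tonnage / ore tonnage
= 6469 / 1624
= 3.9834

3.9834


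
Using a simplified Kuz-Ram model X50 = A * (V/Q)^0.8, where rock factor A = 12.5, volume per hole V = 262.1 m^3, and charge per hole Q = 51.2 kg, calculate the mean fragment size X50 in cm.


46.1602 cm

Compute V/Q:
V/Q = 262.1 / 51.2 = 5.119140625
Raise to the power 0.8:
(V/Q)^0.8 = 5.119140625^0.8 = 3.692815823
Multiply by A:
X50 = 12.5 * 3.692815823
= 46.1602 cm


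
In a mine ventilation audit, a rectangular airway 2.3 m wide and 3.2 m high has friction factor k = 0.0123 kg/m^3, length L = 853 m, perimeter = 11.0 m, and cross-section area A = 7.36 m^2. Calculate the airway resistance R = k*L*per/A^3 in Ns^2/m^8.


0.2895 Ns^2/m^8

Compute the numerator:
k * L * per = 0.0123 * 853 * 11.0
= 115.4109
Compute the denominator:
A^3 = 7.36^3 = 398.688256
Resistance:
R = 115.4109 / 398.688256
= 0.2895 Ns^2/m^8


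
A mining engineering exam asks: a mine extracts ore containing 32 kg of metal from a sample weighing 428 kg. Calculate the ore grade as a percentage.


7.4766%

Ore grade = (metal mass / ore mass) * 100
= (32 / 428) * 100
= 0.07476635514 * 100
= 7.4766%


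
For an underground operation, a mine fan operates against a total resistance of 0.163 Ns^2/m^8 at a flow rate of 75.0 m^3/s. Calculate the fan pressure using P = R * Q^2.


916.875 Pa

Compute Q^2:
Q^2 = 75.0^2 = 5625.0
Compute pressure:
P = R * Q^2 = 0.163 * 5625.0
= 916.875 Pa


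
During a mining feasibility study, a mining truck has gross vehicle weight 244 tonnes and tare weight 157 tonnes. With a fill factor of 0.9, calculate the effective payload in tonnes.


Maximum payload = gross - tare
= 244 - 157 = 87 tonnes
Effective payload = max payload * fill factor
= 87 * 0.9
= 78.3 tonnes

78.3 tonnes


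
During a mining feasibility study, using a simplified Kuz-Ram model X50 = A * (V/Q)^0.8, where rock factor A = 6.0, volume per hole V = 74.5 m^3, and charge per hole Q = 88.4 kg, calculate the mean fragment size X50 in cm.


5.2326 cm

Compute V/Q:
V/Q = 74.5 / 88.4 = 0.842760181
Raise to the power 0.8:
(V/Q)^0.8 = 0.842760181^0.8 = 0.8720938145
Multiply by A:
X50 = 6.0 * 0.8720938145
= 5.2326 cm


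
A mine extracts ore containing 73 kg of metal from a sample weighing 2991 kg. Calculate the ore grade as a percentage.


Ore grade = (metal mass / ore mass) * 100
= (73 / 2991) * 100
= 0.02440655299 * 100
= 2.4407%

2.4407%


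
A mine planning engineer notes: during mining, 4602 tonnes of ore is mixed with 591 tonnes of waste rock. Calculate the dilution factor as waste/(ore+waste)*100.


11.3807%

Total material = ore + waste
= 4602 + 591 = 5193 tonnes
Dilution = waste / total * 100
= 591 / 5193 * 100
= 0.1138070479 * 100
= 11.3807%


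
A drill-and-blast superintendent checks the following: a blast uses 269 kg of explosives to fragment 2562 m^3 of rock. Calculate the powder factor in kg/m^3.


0.105 kg/m^3

Powder factor = explosive mass / rock volume
= 269 / 2562
= 0.105 kg/m^3


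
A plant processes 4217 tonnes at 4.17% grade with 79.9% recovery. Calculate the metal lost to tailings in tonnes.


35.3456 tonnes

Total metal in feed:
= 4217 * 4.17 / 100 = 175.8489 tonnes
Metal recovered:
= 175.8489 * 79.9 / 100 = 140.5032711 tonnes
Metal lost to tailings:
= 175.8489 - 140.5032711
= 35.3456 tonnes


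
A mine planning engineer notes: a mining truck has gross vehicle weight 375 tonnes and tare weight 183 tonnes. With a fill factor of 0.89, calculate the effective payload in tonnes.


170.88 tonnes

Maximum payload = gross - tare
= 375 - 183 = 192 tonnes
Effective payload = max payload * fill factor
= 192 * 0.89
= 170.88 tonnes


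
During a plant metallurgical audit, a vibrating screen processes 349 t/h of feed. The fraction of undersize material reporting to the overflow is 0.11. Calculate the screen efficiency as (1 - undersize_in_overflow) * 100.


Screen efficiency = (1 - fraction of undersize in overflow) * 100
= (1 - 0.11) * 100
= 0.89 * 100
= 89.0%

89.0%


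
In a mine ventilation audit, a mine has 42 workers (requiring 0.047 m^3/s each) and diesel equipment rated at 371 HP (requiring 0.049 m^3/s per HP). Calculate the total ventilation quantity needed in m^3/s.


Airflow for workers:
Q_people = 42 * 0.047 = 1.974 m^3/s
Airflow for diesel equipment:
Q_diesel = 371 * 0.049 = 18.179 m^3/s
Total ventilation:
Q_total = 1.974 + 18.179
= 20.153 m^3/s

20.153 m^3/s


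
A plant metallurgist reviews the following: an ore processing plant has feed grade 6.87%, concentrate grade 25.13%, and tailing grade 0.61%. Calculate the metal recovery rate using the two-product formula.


93.3877%

Using the two-product formula:
R = 100 * c * (f - t) / (f * (c - t))
Numerator = 100 * 25.13 * (6.87 - 0.61)
= 100 * 25.13 * 6.26
= 15731.38
Denominator = 6.87 * (25.13 - 0.61)
= 6.87 * 24.52
= 168.4524
R = 15731.38 / 168.4524
= 93.3877%


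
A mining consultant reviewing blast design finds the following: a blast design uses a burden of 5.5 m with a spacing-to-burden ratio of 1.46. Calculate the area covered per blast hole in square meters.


44.165 m^2

First, find the spacing:
Spacing = burden * ratio = 5.5 * 1.46
= 8.03 m
Then, calculate the area:
Area = burden * spacing = 5.5 * 8.03
= 44.165 m^2


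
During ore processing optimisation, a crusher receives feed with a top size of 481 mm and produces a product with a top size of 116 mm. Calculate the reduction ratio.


4.1466

Reduction ratio = feed size / product size
= 481 / 116
= 4.1466


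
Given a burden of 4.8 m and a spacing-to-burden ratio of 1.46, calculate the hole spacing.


Spacing = burden * ratio
= 4.8 * 1.46
= 7.008 m

7.008 m


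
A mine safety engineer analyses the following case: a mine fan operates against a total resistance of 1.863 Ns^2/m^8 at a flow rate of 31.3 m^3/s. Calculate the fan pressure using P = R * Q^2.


Compute Q^2:
Q^2 = 31.3^2 = 979.69
Compute pressure:
P = R * Q^2 = 1.863 * 979.69
= 1825.1625 Pa

1825.1625 Pa


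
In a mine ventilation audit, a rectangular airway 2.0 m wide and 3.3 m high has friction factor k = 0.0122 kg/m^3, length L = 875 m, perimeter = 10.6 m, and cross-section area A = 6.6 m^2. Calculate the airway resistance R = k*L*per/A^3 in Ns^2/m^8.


0.3936 Ns^2/m^8

Compute the numerator:
k * L * per = 0.0122 * 875 * 10.6
= 113.155
Compute the denominator:
A^3 = 6.6^3 = 287.496
Resistance:
R = 113.155 / 287.496
= 0.3936 Ns^2/m^8


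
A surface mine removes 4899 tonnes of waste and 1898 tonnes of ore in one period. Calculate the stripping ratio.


Stripping ratio = waste tonnage / ore tonnage
= 4899 / 1898
= 2.5811

2.5811


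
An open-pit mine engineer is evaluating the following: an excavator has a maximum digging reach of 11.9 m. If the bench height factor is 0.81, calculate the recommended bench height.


Bench height = reach * factor
= 11.9 * 0.81
= 9.639 m

9.639 m


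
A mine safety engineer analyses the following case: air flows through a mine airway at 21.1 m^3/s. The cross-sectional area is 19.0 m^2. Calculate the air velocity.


Velocity = flow rate / cross-sectional area
= 21.1 / 19.0
= 1.1105 m/s

1.1105 m/s


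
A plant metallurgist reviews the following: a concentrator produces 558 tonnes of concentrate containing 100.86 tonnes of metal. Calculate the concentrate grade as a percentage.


18.0753%

Grade = (metal in concentrate / concentrate mass) * 100
= (100.86 / 558) * 100
= 0.1807526882 * 100
= 18.0753%


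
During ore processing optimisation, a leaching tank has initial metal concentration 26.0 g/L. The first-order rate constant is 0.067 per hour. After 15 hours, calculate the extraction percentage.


Compute the exponent:
-k * t = -0.067 * 15 = -1.005
Remaining concentration:
C = 26.0 * exp(-1.005)
= 26.0 * 0.3660446348
= 9.517160505 g/L
Extracted = 26.0 - 9.517160505 = 16.4828395 g/L
Extraction % = 16.4828395 / 26.0 * 100
= 63.3955%

63.3955%


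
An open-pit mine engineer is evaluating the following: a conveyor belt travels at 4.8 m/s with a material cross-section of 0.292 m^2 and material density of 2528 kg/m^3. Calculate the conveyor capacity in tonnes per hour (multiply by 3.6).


12755.6813 t/h

Volumetric flow = speed * area
= 4.8 * 0.292 = 1.4016 m^3/s
Mass flow = volumetric * density
= 1.4016 * 2528 = 3543.2448 kg/s
Convert to t/h: multiply by 3.6
Capacity = 3543.2448 * 3.6
= 12755.6813 t/h


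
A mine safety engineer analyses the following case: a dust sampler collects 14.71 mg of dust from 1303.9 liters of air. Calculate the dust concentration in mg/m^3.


11.2815 mg/m^3

Convert liters to m^3: 1 m^3 = 1000 L
Concentration = mass / volume * 1000
= 14.71 / 1303.9 * 1000
= 0.01128154 * 1000
= 11.2815 mg/m^3


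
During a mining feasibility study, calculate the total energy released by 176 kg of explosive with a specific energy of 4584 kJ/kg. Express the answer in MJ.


Energy = mass * specific_energy / 1000
= 176 * 4584 / 1000
= 806784 / 1000
= 806.784 MJ

806.784 MJ


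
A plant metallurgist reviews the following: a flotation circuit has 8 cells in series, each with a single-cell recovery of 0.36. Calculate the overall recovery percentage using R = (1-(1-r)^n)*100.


Complement of single-cell recovery:
1 - r = 1 - 0.36 = 0.64
Raise to power n:
(1 - r)^8 = 0.64^8 = 0.02814749767
Overall recovery:
R = (1 - 0.02814749767) * 100
= 97.1853%

97.1853%


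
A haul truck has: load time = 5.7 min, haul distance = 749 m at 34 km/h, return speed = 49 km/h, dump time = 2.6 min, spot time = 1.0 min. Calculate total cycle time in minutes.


11.5389 min

Convert haul speed to m/min: 34 * 1000/60 = 566.6666667 m/min
Haul time = 749 / 566.6666667 = 1.321764706 min
Convert return speed to m/min: 49 * 1000/60 = 816.6666667 m/min
Return time = 749 / 816.6666667 = 0.9171428571 min
Total cycle time:
= 5.7 + 1.321764706 + 2.6 + 0.9171428571 + 1.0
= 11.5389 min


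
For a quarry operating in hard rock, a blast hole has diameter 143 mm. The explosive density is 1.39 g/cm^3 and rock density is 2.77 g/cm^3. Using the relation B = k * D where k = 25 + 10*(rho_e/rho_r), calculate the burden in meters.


4.2926 m

First, compute k:
rho_e / rho_r = 1.39 / 2.77 = 0.5018050542
k = 25 + 10 * 0.5018050542 = 30.01805054
Then, compute burden:
B = k * D / 1000 = 30.01805054 * 143 / 1000
= 4292.581227 / 1000
= 4.2926 m


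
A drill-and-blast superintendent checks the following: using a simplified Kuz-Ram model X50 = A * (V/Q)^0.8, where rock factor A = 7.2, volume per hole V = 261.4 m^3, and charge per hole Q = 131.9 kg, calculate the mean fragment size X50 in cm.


Compute V/Q:
V/Q = 261.4 / 131.9 = 1.981804397
Raise to the power 0.8:
(V/Q)^0.8 = 1.981804397^0.8 = 1.728417402
Multiply by A:
X50 = 7.2 * 1.728417402
= 12.4446 cm

12.4446 cm


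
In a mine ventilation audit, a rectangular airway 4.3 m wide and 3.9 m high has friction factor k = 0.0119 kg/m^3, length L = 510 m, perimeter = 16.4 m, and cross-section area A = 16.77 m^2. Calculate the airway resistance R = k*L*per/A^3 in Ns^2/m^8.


Compute the numerator:
k * L * per = 0.0119 * 510 * 16.4
= 99.5316
Compute the denominator:
A^3 = 16.77^3 = 4716.275733
Resistance:
R = 99.5316 / 4716.275733
= 0.0211 Ns^2/m^8

0.0211 Ns^2/m^8


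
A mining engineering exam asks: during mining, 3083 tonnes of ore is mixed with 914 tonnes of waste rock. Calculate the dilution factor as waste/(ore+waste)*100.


Total material = ore + waste
= 3083 + 914 = 3997 tonnes
Dilution = waste / total * 100
= 914 / 3997 * 100
= 0.2286715036 * 100
= 22.8672%

22.8672%


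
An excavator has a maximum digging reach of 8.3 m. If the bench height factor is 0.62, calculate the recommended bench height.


5.146 m

Bench height = reach * factor
= 8.3 * 0.62
= 5.146 m


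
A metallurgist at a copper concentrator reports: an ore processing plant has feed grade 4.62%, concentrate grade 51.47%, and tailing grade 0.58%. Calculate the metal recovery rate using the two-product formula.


Using the two-product formula:
R = 100 * c * (f - t) / (f * (c - t))
Numerator = 100 * 51.47 * (4.62 - 0.58)
= 100 * 51.47 * 4.04
= 20793.88
Denominator = 4.62 * (51.47 - 0.58)
= 4.62 * 50.89
= 235.1118
R = 20793.88 / 235.1118
= 88.4425%

88.4425%


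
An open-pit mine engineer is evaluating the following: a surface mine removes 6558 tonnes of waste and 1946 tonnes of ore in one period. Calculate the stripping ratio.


3.37

Stripping ratio = waste tonnage / ore tonnage
= 6558 / 1946
= 3.37


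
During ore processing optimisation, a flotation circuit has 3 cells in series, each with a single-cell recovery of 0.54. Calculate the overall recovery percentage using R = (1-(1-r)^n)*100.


Complement of single-cell recovery:
1 - r = 1 - 0.54 = 0.46
Raise to power n:
(1 - r)^3 = 0.46^3 = 0.097336
Overall recovery:
R = (1 - 0.097336) * 100
= 90.2664%

90.2664%


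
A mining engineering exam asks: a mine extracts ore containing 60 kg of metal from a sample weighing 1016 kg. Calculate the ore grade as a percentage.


5.9055%

Ore grade = (metal mass / ore mass) * 100
= (60 / 1016) * 100
= 0.05905511811 * 100
= 5.9055%


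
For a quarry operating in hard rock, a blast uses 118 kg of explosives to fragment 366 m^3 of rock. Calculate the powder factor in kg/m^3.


0.3224 kg/m^3

Powder factor = explosive mass / rock volume
= 118 / 366
= 0.3224 kg/m^3


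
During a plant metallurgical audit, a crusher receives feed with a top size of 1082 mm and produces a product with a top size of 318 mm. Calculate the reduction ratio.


Reduction ratio = feed size / product size
= 1082 / 318
= 3.4025

3.4025


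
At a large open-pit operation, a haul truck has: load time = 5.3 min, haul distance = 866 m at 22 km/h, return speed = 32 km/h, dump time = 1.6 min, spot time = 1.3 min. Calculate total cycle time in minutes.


12.1856 min

Convert haul speed to m/min: 22 * 1000/60 = 366.6666667 m/min
Haul time = 866 / 366.6666667 = 2.361818182 min
Convert return speed to m/min: 32 * 1000/60 = 533.3333333 m/min
Return time = 866 / 533.3333333 = 1.62375 min
Total cycle time:
= 5.3 + 2.361818182 + 1.6 + 1.62375 + 1.3
= 12.1856 min


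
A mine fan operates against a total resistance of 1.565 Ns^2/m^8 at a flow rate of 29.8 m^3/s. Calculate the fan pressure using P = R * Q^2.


1389.7826 Pa

Compute Q^2:
Q^2 = 29.8^2 = 888.04
Compute pressure:
P = R * Q^2 = 1.565 * 888.04
= 1389.7826 Pa


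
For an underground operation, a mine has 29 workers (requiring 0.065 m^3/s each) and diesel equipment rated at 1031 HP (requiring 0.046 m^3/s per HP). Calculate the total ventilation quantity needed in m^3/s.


49.311 m^3/s

Airflow for workers:
Q_people = 29 * 0.065 = 1.885 m^3/s
Airflow for diesel equipment:
Q_diesel = 1031 * 0.046 = 47.426 m^3/s
Total ventilation:
Q_total = 1.885 + 47.426
= 49.311 m^3/s


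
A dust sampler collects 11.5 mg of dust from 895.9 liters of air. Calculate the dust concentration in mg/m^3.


Convert liters to m^3: 1 m^3 = 1000 L
Concentration = mass / volume * 1000
= 11.5 / 895.9 * 1000
= 0.01283625405 * 1000
= 12.8363 mg/m^3

12.8363 mg/m^3


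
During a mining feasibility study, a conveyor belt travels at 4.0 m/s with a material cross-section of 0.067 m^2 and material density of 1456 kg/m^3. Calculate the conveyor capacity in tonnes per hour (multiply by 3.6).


Volumetric flow = speed * area
= 4.0 * 0.067 = 0.268 m^3/s
Mass flow = volumetric * density
= 0.268 * 1456 = 390.208 kg/s
Convert to t/h: multiply by 3.6
Capacity = 390.208 * 3.6
= 1404.7488 t/h

1404.7488 t/h


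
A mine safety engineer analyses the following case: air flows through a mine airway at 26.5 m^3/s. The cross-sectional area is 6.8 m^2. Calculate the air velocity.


3.8971 m/s

Velocity = flow rate / cross-sectional area
= 26.5 / 6.8
= 3.8971 m/s


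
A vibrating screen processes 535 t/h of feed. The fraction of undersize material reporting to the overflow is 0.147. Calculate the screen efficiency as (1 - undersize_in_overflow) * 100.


85.3%

Screen efficiency = (1 - fraction of undersize in overflow) * 100
= (1 - 0.147) * 100
= 0.853 * 100
= 85.3%


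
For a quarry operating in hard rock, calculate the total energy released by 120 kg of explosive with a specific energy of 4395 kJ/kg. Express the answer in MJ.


527.4 MJ

Energy = mass * specific_energy / 1000
= 120 * 4395 / 1000
= 527400 / 1000
= 527.4 MJ


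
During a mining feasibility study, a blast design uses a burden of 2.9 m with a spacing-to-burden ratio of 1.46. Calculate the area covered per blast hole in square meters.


12.2786 m^2

First, find the spacing:
Spacing = burden * ratio = 2.9 * 1.46
= 4.234 m
Then, calculate the area:
Area = burden * spacing = 2.9 * 4.234
= 12.2786 m^2


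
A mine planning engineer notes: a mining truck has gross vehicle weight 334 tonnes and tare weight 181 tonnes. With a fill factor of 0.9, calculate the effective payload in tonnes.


137.7 tonnes

Maximum payload = gross - tare
= 334 - 181 = 153 tonnes
Effective payload = max payload * fill factor
= 153 * 0.9
= 137.7 tonnes


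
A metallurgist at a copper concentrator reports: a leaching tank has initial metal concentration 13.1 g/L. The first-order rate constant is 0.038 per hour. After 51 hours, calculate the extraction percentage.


Compute the exponent:
-k * t = -0.038 * 51 = -1.938
Remaining concentration:
C = 13.1 * exp(-1.938)
= 13.1 * 0.1439916453
= 1.886290553 g/L
Extracted = 13.1 - 1.886290553 = 11.21370945 g/L
Extraction % = 11.21370945 / 13.1 * 100
= 85.6008%

85.6008%


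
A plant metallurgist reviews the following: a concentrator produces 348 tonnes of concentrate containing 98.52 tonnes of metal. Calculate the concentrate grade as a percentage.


Grade = (metal in concentrate / concentrate mass) * 100
= (98.52 / 348) * 100
= 0.2831034483 * 100
= 28.3103%

28.3103%


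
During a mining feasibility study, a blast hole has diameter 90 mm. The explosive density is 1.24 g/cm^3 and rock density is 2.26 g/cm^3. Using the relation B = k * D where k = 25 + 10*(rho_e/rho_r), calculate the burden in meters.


First, compute k:
rho_e / rho_r = 1.24 / 2.26 = 0.5486725664
k = 25 + 10 * 0.5486725664 = 30.48672566
Then, compute burden:
B = k * D / 1000 = 30.48672566 * 90 / 1000
= 2743.80531 / 1000
= 2.7438 m

2.7438 m


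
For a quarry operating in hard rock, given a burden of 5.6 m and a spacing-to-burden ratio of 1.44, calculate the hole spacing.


Spacing = burden * ratio
= 5.6 * 1.44
= 8.064 m

8.064 m


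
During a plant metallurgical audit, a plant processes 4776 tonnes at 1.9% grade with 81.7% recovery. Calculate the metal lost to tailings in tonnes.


16.6062 tonnes

Total metal in feed:
= 4776 * 1.9 / 100 = 90.744 tonnes
Metal recovered:
= 90.744 * 81.7 / 100 = 74.137848 tonnes
Metal lost to tailings:
= 90.744 - 74.137848
= 16.6062 tonnes


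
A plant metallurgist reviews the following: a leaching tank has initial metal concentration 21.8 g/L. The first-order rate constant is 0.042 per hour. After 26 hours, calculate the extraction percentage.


66.4455%

Compute the exponent:
-k * t = -0.042 * 26 = -1.092
Remaining concentration:
C = 21.8 * exp(-1.092)
= 21.8 * 0.3355447327
= 7.314875173 g/L
Extracted = 21.8 - 7.314875173 = 14.48512483 g/L
Extraction % = 14.48512483 / 21.8 * 100
= 66.4455%


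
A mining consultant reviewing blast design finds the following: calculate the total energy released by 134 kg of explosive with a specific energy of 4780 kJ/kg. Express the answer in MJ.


Energy = mass * specific_energy / 1000
= 134 * 4780 / 1000
= 640520 / 1000
= 640.52 MJ

640.52 MJ


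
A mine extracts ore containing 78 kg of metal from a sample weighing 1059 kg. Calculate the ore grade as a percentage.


7.3654%

Ore grade = (metal mass / ore mass) * 100
= (78 / 1059) * 100
= 0.07365439093 * 100
= 7.3654%


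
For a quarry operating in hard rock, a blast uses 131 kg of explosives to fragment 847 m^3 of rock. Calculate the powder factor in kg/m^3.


Powder factor = explosive mass / rock volume
= 131 / 847
= 0.1547 kg/m^3

0.1547 kg/m^3


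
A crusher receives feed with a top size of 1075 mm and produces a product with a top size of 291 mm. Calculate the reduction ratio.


3.6942

Reduction ratio = feed size / product size
= 1075 / 291
= 3.6942


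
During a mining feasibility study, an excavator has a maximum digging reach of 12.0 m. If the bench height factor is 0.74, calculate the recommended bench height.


Bench height = reach * factor
= 12.0 * 0.74
= 8.88 m

8.88 m


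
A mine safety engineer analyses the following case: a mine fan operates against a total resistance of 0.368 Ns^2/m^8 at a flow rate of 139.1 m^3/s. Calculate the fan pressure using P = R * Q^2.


7120.3621 Pa

Compute Q^2:
Q^2 = 139.1^2 = 19348.81
Compute pressure:
P = R * Q^2 = 0.368 * 19348.81
= 7120.3621 Pa


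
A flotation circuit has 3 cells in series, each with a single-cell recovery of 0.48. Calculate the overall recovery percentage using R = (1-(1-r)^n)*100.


Complement of single-cell recovery:
1 - r = 1 - 0.48 = 0.52
Raise to power n:
(1 - r)^3 = 0.52^3 = 0.140608
Overall recovery:
R = (1 - 0.140608) * 100
= 85.9392%

85.9392%


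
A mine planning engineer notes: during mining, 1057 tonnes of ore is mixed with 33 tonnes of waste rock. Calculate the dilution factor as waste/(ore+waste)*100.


3.0275%

Total material = ore + waste
= 1057 + 33 = 1090 tonnes
Dilution = waste / total * 100
= 33 / 1090 * 100
= 0.03027522936 * 100
= 3.0275%


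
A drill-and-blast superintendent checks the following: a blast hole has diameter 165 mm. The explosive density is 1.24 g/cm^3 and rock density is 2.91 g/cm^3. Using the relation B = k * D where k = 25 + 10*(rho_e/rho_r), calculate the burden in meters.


First, compute k:
rho_e / rho_r = 1.24 / 2.91 = 0.4261168385
k = 25 + 10 * 0.4261168385 = 29.26116838
Then, compute burden:
B = k * D / 1000 = 29.26116838 * 165 / 1000
= 4828.092784 / 1000
= 4.8281 m

4.8281 m


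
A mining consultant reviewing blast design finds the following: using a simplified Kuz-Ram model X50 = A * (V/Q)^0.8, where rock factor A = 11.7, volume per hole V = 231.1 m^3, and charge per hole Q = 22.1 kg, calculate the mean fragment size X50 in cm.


76.5089 cm

Compute V/Q:
V/Q = 231.1 / 22.1 = 10.45701357
Raise to the power 0.8:
(V/Q)^0.8 = 10.45701357^0.8 = 6.539222843
Multiply by A:
X50 = 11.7 * 6.539222843
= 76.5089 cm


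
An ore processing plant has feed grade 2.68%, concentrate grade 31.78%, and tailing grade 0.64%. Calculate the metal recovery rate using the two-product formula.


Using the two-product formula:
R = 100 * c * (f - t) / (f * (c - t))
Numerator = 100 * 31.78 * (2.68 - 0.64)
= 100 * 31.78 * 2.04
= 6483.12
Denominator = 2.68 * (31.78 - 0.64)
= 2.68 * 31.14
= 83.4552
R = 6483.12 / 83.4552
= 77.6838%

77.6838%


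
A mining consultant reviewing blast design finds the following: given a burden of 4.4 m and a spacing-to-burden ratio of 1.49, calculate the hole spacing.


6.556 m

Spacing = burden * ratio
= 4.4 * 1.49
= 6.556 m


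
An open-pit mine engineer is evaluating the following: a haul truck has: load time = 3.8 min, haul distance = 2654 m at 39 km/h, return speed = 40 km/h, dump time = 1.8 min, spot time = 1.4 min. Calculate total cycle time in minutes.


Convert haul speed to m/min: 39 * 1000/60 = 650 m/min
Haul time = 2654 / 650 = 4.083076923 min
Convert return speed to m/min: 40 * 1000/60 = 666.6666667 m/min
Return time = 2654 / 666.6666667 = 3.981 min
Total cycle time:
= 3.8 + 4.083076923 + 1.8 + 3.981 + 1.4
= 15.0641 min

15.0641 min


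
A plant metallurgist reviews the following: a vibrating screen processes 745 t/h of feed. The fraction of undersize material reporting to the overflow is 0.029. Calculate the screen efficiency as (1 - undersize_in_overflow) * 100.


Screen efficiency = (1 - fraction of undersize in overflow) * 100
= (1 - 0.029) * 100
= 0.971 * 100
= 97.1%

97.1%


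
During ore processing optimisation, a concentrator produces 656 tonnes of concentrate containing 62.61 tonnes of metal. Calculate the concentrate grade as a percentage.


9.5442%

Grade = (metal in concentrate / concentrate mass) * 100
= (62.61 / 656) * 100
= 0.09544207317 * 100
= 9.5442%


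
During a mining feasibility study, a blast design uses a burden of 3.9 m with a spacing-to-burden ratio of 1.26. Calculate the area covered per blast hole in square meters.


First, find the spacing:
Spacing = burden * ratio = 3.9 * 1.26
= 4.914 m
Then, calculate the area:
Area = burden * spacing = 3.9 * 4.914
= 19.1646 m^2

19.1646 m^2


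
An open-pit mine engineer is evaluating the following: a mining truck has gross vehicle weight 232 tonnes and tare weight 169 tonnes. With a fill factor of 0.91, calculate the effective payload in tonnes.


57.33 tonnes

Maximum payload = gross - tare
= 232 - 169 = 63 tonnes
Effective payload = max payload * fill factor
= 63 * 0.91
= 57.33 tonnes


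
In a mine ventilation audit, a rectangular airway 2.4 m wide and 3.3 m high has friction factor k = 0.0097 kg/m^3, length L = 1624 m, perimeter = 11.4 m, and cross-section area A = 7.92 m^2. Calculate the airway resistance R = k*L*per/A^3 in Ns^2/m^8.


Compute the numerator:
k * L * per = 0.0097 * 1624 * 11.4
= 179.58192
Compute the denominator:
A^3 = 7.92^3 = 496.793088
Resistance:
R = 179.58192 / 496.793088
= 0.3615 Ns^2/m^8

0.3615 Ns^2/m^8


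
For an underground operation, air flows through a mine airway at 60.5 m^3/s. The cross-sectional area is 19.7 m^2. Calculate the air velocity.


Velocity = flow rate / cross-sectional area
= 60.5 / 19.7
= 3.0711 m/s

3.0711 m/s


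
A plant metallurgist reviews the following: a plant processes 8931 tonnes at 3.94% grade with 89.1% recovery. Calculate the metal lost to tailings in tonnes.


Total metal in feed:
= 8931 * 3.94 / 100 = 351.8814 tonnes
Metal recovered:
= 351.8814 * 89.1 / 100 = 313.5263274 tonnes
Metal lost to tailings:
= 351.8814 - 313.5263274
= 38.3551 tonnes

38.3551 tonnes
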